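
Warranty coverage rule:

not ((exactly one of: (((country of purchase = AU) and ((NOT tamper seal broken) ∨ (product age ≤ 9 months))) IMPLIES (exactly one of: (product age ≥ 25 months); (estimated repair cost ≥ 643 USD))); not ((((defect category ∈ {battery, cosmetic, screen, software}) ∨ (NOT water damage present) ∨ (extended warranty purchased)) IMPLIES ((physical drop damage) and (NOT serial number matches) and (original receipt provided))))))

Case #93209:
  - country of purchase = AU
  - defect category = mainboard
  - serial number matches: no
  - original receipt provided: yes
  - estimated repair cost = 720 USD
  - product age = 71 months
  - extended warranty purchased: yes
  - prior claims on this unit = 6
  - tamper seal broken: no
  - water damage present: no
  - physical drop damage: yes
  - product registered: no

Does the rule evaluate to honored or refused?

Atomic conditions:
  country of purchase = AU: AU == AU is true
  NOT tamper seal broken: no → true
  product age ≤ 9 months: 71 ≤ 9 is false
  product age ≥ 25 months: 71 ≥ 25 is true
  estimated repair cost ≥ 643 USD: 720 ≥ 643 is true
  defect category ∈ {battery, cosmetic, screen, software}: mainboard is not in the set → false
  NOT water damage present: no → true
  extended warranty purchased: yes → true
  physical drop damage: yes → true
  NOT serial number matches: no → true
  original receipt provided: yes → true
Combine:
[1.1.1.2] true OR false = true
[1.1.1] true AND true = true
[1.1.2] exactly-one(true, true) = false
[1.1] true → false = false
[1.2.1.1] false OR true OR true = true
[1.2.1.2] true AND true AND true = true
[1.2.1] true → true = true
[1.2] NOT true = false
[1] exactly-one(false, false) = false
[root] NOT false = true
Overall: true → honored

Honored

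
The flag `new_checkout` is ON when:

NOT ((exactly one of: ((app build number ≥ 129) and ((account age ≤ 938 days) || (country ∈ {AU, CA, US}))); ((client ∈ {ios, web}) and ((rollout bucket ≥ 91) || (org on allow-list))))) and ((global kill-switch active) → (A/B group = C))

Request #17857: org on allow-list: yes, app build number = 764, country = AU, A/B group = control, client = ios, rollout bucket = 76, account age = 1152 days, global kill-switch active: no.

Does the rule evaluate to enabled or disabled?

Enabled

Atomic conditions:
  app build number ≥ 129: 764 ≥ 129 is true
  account age ≤ 938 days: 1152 ≤ 938 is false
  country ∈ {AU, CA, US}: AU is in the set → true
  client ∈ {ios, web}: ios is in the set → true
  rollout bucket ≥ 91: 76 ≥ 91 is false
  org on allow-list: yes → true
  global kill-switch active: no → false
  A/B group = C: control == C is false
Combine:
[1.1.1.2] false OR true = true
[1.1.1] true AND true = true
[1.1.2.2] false OR true = true
[1.1.2] true AND true = true
[1.1] exactly-one(true, true) = false
[1] NOT false = true
[2] false → false (antecedent false ⇒ implication holds) = true
[root] true AND true = true
Overall: true → enabled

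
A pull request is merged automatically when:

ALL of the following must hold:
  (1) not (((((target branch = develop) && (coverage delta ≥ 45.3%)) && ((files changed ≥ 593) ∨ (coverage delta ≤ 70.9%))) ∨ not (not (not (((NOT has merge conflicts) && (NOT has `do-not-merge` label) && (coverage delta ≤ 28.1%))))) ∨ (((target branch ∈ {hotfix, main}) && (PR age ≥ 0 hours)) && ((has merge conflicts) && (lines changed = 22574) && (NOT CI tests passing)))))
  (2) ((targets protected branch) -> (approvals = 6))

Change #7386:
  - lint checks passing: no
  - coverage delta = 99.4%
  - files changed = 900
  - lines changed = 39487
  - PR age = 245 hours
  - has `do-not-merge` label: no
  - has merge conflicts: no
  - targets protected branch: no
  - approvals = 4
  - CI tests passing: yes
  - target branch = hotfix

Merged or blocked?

Atomic conditions:
  target branch = develop: hotfix == develop is false
  coverage delta ≥ 45.3%: 99.4 ≥ 45.3 is true
  files changed ≥ 593: 900 ≥ 593 is true
  coverage delta ≤ 70.9%: 99.4 ≤ 70.9 is false
  NOT has merge conflicts: no → true
  NOT has `do-not-merge` label: no → true
  coverage delta ≤ 28.1%: 99.4 ≤ 28.1 is false
  target branch ∈ {hotfix, main}: hotfix is in the set → true
  PR age ≥ 0 hours: 245 ≥ 0 is true
  has merge conflicts: no → false
  lines changed = 22574: 39487 == 22574 is false
  NOT CI tests passing: yes → false
  targets protected branch: no → false
  approvals = 6: 4 == 6 is false
Combine:
[1.1.1.1] false AND true = false
[1.1.1.2] true OR false = true
[1.1.1] false AND true = false
[1.1.2.1.1.1] true AND true AND false = false
[1.1.2.1.1] NOT false = true
[1.1.2.1] NOT true = false
[1.1.2] NOT false = true
[1.1.3.1] true AND true = true
[1.1.3.2] false AND false AND false = false
[1.1.3] true AND false = false
[1.1] false OR true OR false = true
[1] NOT true = false
[2] false → false (antecedent false ⇒ implication holds) = true
[root] false AND true = false
Overall: false → blocked

Blocked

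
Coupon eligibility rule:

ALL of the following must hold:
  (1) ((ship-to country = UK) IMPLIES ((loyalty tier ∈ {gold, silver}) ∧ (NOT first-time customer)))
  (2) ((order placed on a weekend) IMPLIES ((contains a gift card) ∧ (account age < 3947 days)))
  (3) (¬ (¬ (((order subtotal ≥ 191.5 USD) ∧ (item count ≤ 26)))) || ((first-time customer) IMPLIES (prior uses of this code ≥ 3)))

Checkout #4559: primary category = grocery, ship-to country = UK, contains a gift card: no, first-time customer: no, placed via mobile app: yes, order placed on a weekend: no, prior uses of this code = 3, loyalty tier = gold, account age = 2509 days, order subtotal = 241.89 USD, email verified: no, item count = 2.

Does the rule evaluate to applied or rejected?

Applied

Atomic conditions:
  ship-to country = UK: UK == UK is true
  loyalty tier ∈ {gold, silver}: gold is in the set → true
  NOT first-time customer: no → true
  order placed on a weekend: no → false
  contains a gift card: no → false
  account age < 3947 days: 2509 < 3947 is true
  order subtotal ≥ 191.5 USD: 241.89 ≥ 191.5 is true
  item count ≤ 26: 2 ≤ 26 is true
  first-time customer: no → false
  prior uses of this code ≥ 3: 3 ≥ 3 is true
Combine:
[1.2] true AND true = true
[1] true → true = true
[2.2] false AND true = false
[2] false → false (antecedent false ⇒ implication holds) = true
[3.1.1.1] true AND true = true
[3.1.1] NOT true = false
[3.1] NOT false = true
[3.2] false → true (antecedent false ⇒ implication holds) = true
[3] true OR true = true
[root] true AND true AND true = true
Overall: true → applied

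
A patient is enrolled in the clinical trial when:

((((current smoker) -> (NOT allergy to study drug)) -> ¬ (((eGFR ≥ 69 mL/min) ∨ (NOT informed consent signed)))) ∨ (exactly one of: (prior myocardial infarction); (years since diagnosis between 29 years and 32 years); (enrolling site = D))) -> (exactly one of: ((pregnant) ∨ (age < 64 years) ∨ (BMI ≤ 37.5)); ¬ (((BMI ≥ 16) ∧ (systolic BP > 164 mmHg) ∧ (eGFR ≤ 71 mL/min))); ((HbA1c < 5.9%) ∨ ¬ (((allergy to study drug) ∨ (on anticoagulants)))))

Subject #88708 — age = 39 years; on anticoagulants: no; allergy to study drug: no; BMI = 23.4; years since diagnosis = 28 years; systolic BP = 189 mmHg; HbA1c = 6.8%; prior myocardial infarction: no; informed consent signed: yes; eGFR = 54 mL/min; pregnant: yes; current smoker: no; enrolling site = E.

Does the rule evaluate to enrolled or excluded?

Excluded

Atomic conditions:
  current smoker: no → false
  NOT allergy to study drug: no → true
  eGFR ≥ 69 mL/min: 54 ≥ 69 is false
  NOT informed consent signed: yes → false
  prior myocardial infarction: no → false
  years since diagnosis between 29 years and 32 years: 28 in [29, 32] is false
  enrolling site = D: E == D is false
  pregnant: yes → true
  age < 64 years: 39 < 64 is true
  BMI ≤ 37.5: 23.4 ≤ 37.5 is true
  BMI ≥ 16: 23.4 ≥ 16 is true
  systolic BP > 164 mmHg: 189 > 164 is true
  eGFR ≤ 71 mL/min: 54 ≤ 71 is true
  HbA1c < 5.9%: 6.8 < 5.9 is false
  allergy to study drug: no → false
  on anticoagulants: no → false
Combine:
[1.1.1] false → true (antecedent false ⇒ implication holds) = true
[1.1.2.1] false OR false = false
[1.1.2] NOT false = true
[1.1] true → true = true
[1.2] exactly-one(false, false, false) = false
[1] true OR false = true
[2.1] true OR true OR true = true
[2.2.1] true AND true AND true = true
[2.2] NOT true = false
[2.3.2.1] false OR false = false
[2.3.2] NOT false = true
[2.3] false OR true = true
[2] exactly-one(true, false, true) = false
[root] true → false = false
Overall: false → excluded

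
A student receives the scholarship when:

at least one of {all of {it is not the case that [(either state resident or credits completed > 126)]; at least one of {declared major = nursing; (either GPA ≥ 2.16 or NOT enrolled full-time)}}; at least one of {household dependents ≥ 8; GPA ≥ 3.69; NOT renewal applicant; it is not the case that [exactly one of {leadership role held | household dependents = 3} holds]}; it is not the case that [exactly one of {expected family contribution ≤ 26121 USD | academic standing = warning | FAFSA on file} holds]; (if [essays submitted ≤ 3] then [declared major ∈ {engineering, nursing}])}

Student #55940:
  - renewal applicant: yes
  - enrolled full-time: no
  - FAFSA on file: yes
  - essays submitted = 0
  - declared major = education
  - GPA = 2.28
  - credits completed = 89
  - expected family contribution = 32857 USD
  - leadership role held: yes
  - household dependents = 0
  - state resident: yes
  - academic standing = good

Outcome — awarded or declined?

Declined

Atomic conditions:
  state resident: yes → true
  credits completed > 126: 89 > 126 is false
  declared major = nursing: education == nursing is false
  GPA ≥ 2.16: 2.28 ≥ 2.16 is true
  NOT enrolled full-time: no → true
  household dependents ≥ 8: 0 ≥ 8 is false
  GPA ≥ 3.69: 2.28 ≥ 3.69 is false
  NOT renewal applicant: yes → false
  leadership role held: yes → true
  household dependents = 3: 0 == 3 is false
  expected family contribution ≤ 26121 USD: 32857 ≤ 26121 is false
  academic standing = warning: good == warning is false
  FAFSA on file: yes → true
  essays submitted ≤ 3: 0 ≤ 3 is true
  declared major ∈ {engineering, nursing}: education is not in the set → false
Combine:
[1.1.1] true OR false = true
[1.1] NOT true = false
[1.2.2] true OR true = true
[1.2] false OR true = true
[1] false AND true = false
[2.4.1] exactly-one(true, false) = true
[2.4] NOT true = false
[2] false OR false OR false OR false = false
[3.1] exactly-one(false, false, true) = true
[3] NOT true = false
[4] true → false = false
[root] false OR false OR false OR false = false
Overall: false → declined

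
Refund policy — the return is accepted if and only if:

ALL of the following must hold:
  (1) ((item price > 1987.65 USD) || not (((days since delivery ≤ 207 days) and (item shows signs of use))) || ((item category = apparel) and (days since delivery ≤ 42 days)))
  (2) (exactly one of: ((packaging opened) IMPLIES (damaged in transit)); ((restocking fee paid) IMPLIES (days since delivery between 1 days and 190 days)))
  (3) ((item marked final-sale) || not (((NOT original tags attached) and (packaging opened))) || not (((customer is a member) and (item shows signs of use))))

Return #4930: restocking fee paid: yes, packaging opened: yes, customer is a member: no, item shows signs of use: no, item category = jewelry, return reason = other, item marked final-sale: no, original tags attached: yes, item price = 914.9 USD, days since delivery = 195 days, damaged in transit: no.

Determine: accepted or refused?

Refused

Atomic conditions:
  item price > 1987.65 USD: 914.9 > 1987.65 is false
  days since delivery ≤ 207 days: 195 ≤ 207 is true
  item shows signs of use: no → false
  item category = apparel: jewelry == apparel is false
  days since delivery ≤ 42 days: 195 ≤ 42 is false
  packaging opened: yes → true
  damaged in transit: no → false
  restocking fee paid: yes → true
  days since delivery between 1 days and 190 days: 195 in [1, 190] is false
  item marked final-sale: no → false
  NOT original tags attached: yes → false
  customer is a member: no → false
Combine:
[1.2.1] true AND false = false
[1.2] NOT false = true
[1.3] false AND false = false
[1] false OR true OR false = true
[2.1] true → false = false
[2.2] true → false = false
[2] exactly-one(false, false) = false
[3.2.1] false AND true = false
[3.2] NOT false = true
[3.3.1] false AND false = false
[3.3] NOT false = true
[3] false OR true OR true = true
[root] true AND false AND true = false
Overall: false → refused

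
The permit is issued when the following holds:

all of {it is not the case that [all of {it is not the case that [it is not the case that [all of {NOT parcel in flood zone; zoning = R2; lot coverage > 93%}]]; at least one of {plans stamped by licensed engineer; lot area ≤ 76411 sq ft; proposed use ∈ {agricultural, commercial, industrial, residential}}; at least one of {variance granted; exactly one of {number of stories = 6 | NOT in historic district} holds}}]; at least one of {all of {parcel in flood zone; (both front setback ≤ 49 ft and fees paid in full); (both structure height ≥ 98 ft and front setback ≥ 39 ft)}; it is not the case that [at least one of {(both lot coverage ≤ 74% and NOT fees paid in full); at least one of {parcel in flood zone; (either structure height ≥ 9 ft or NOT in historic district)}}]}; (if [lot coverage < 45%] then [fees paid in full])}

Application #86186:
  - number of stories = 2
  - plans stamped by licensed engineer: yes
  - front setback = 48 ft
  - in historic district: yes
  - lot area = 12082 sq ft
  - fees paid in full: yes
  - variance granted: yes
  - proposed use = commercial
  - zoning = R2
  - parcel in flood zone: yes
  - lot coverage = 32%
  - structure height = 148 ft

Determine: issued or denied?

Atomic conditions:
  NOT parcel in flood zone: yes → false
  zoning = R2: R2 == R2 is true
  lot coverage > 93%: 32 > 93 is false
  plans stamped by licensed engineer: yes → true
  lot area ≤ 76411 sq ft: 12082 ≤ 76411 is true
  proposed use ∈ {agricultural, commercial, industrial, residential}: commercial is in the set → true
  variance granted: yes → true
  number of stories = 6: 2 == 6 is false
  NOT in historic district: yes → false
  parcel in flood zone: yes → true
  front setback ≤ 49 ft: 48 ≤ 49 is true
  fees paid in full: yes → true
  structure height ≥ 98 ft: 148 ≥ 98 is true
  front setback ≥ 39 ft: 48 ≥ 39 is true
  lot coverage ≤ 74%: 32 ≤ 74 is true
  NOT fees paid in full: yes → false
  structure height ≥ 9 ft: 148 ≥ 9 is true
  lot coverage < 45%: 32 < 45 is true
Combine:
[1.1.1.1.1] false AND true AND false = false
[1.1.1.1] NOT false = true
[1.1.1] NOT true = false
[1.1.2] true OR true OR true = true
[1.1.3.2] exactly-one(false, false) = false
[1.1.3] true OR false = true
[1.1] false AND true AND true = false
[1] NOT false = true
[2.1.2] true AND true = true
[2.1.3] true AND true = true
[2.1] true AND true AND true = true
[2.2.1.1] true AND false = false
[2.2.1.2.2] true OR false = true
[2.2.1.2] true OR true = true
[2.2.1] false OR true = true
[2.2] NOT true = false
[2] true OR false = true
[3] true → true = true
[root] true AND true AND true = true
Overall: true → issued

Issued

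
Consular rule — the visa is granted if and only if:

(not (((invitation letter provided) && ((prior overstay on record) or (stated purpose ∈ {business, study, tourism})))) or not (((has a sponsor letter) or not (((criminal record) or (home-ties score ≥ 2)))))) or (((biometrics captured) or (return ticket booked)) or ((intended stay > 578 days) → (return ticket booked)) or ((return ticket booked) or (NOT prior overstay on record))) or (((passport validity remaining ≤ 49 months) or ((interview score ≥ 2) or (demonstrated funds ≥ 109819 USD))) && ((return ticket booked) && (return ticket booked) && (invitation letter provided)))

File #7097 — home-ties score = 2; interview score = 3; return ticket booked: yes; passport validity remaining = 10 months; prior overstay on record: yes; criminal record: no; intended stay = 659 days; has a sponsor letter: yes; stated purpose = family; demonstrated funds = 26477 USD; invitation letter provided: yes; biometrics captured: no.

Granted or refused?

Granted

Atomic conditions:
  invitation letter provided: yes → true
  prior overstay on record: yes → true
  stated purpose ∈ {business, study, tourism}: family is not in the set → false
  has a sponsor letter: yes → true
  criminal record: no → false
  home-ties score ≥ 2: 2 ≥ 2 is true
  biometrics captured: no → false
  return ticket booked: yes → true
  intended stay > 578 days: 659 > 578 is true
  NOT prior overstay on record: yes → false
  passport validity remaining ≤ 49 months: 10 ≤ 49 is true
  interview score ≥ 2: 3 ≥ 2 is true
  demonstrated funds ≥ 109819 USD: 26477 ≥ 109819 is false
Combine:
[1.1.1.2] true OR false = true
[1.1.1] true AND true = true
[1.1] NOT true = false
[1.2.1.2.1] false OR true = true
[1.2.1.2] NOT true = false
[1.2.1] true OR false = true
[1.2] NOT true = false
[1] false OR false = false
[2.1] false OR true = true
[2.2] true → true = true
[2.3] true OR false = true
[2] true OR true OR true = true
[3.1.2] true OR false = true
[3.1] true OR true = true
[3.2] true AND true AND true = true
[3] true AND true = true
[root] false OR true OR true = true
Overall: true → granted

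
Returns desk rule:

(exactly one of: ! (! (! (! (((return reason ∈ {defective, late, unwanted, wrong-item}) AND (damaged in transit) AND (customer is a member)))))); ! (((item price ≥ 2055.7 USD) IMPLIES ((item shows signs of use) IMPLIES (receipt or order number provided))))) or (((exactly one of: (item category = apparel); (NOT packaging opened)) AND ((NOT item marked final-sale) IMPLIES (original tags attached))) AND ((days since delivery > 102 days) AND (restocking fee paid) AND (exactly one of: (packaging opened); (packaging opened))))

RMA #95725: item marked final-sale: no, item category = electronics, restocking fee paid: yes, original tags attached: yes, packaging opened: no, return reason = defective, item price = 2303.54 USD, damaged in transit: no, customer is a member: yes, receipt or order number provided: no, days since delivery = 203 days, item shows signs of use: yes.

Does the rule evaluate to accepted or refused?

Accepted

Atomic conditions:
  return reason ∈ {defective, late, unwanted, wrong-item}: defective is in the set → true
  damaged in transit: no → false
  customer is a member: yes → true
  item price ≥ 2055.7 USD: 2303.54 ≥ 2055.7 is true
  item shows signs of use: yes → true
  receipt or order number provided: no → false
  item category = apparel: electronics == apparel is false
  NOT packaging opened: no → true
  NOT item marked final-sale: no → true
  original tags attached: yes → true
  days since delivery > 102 days: 203 > 102 is true
  restocking fee paid: yes → true
  packaging opened: no → false
Combine:
[1.1.1.1.1.1] true AND false AND true = false
[1.1.1.1.1] NOT false = true
[1.1.1.1] NOT true = false
[1.1.1] NOT false = true
[1.1] NOT true = false
[1.2.1.2] true → false = false
[1.2.1] true → false = false
[1.2] NOT false = true
[1] exactly-one(false, true) = true
[2.1.1] exactly-one(false, true) = true
[2.1.2] true → true = true
[2.1] true AND true = true
[2.2.3] exactly-one(false, false) = false
[2.2] true AND true AND false = false
[2] true AND false = false
[root] true OR false = true
Overall: true → accepted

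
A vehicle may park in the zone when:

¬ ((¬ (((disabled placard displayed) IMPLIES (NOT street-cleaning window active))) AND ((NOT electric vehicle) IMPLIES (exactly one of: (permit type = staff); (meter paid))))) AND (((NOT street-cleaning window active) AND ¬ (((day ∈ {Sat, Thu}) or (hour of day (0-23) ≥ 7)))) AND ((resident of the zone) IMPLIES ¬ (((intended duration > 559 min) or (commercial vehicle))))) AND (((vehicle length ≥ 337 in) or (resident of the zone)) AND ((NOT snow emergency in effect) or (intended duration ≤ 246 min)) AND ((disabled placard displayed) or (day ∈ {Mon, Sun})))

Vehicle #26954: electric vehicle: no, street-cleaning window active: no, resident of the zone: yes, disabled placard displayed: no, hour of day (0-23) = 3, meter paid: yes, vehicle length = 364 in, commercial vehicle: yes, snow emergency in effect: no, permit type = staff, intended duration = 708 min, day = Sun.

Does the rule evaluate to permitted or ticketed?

Atomic conditions:
  disabled placard displayed: no → false
  NOT street-cleaning window active: no → true
  NOT electric vehicle: no → true
  permit type = staff: staff == staff is true
  meter paid: yes → true
  day ∈ {Sat, Thu}: Sun is not in the set → false
  hour of day (0-23) ≥ 7: 3 ≥ 7 is false
  resident of the zone: yes → true
  intended duration > 559 min: 708 > 559 is true
  commercial vehicle: yes → true
  vehicle length ≥ 337 in: 364 ≥ 337 is true
  NOT snow emergency in effect: no → true
  intended duration ≤ 246 min: 708 ≤ 246 is false
  day ∈ {Mon, Sun}: Sun is in the set → true
Combine:
[1.1.1.1] false → true (antecedent false ⇒ implication holds) = true
[1.1.1] NOT true = false
[1.1.2.2] exactly-one(true, true) = false
[1.1.2] true → false = false
[1.1] false AND false = false
[1] NOT false = true
[2.1.2.1] false OR false = false
[2.1.2] NOT false = true
[2.1] true AND true = true
[2.2.2.1] true OR true = true
[2.2.2] NOT true = false
[2.2] true → false = false
[2] true AND false = false
[3.1] true OR true = true
[3.2] true OR false = true
[3.3] false OR true = true
[3] true AND true AND true = true
[root] true AND false AND true = false
Overall: false → ticketed

Ticketed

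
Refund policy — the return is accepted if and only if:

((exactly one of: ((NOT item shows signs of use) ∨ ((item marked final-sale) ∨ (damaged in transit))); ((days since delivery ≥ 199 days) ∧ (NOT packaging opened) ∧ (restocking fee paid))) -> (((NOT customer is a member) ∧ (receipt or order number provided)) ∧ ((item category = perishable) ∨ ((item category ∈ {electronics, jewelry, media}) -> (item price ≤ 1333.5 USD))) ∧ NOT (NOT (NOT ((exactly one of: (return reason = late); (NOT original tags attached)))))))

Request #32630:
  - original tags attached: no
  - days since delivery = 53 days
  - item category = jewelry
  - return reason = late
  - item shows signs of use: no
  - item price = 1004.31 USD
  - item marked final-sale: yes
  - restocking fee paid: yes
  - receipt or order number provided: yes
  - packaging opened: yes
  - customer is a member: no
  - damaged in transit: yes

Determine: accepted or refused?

Atomic conditions:
  NOT item shows signs of use: no → true
  item marked final-sale: yes → true
  damaged in transit: yes → true
  days since delivery ≥ 199 days: 53 ≥ 199 is false
  NOT packaging opened: yes → false
  restocking fee paid: yes → true
  NOT customer is a member: no → true
  receipt or order number provided: yes → true
  item category = perishable: jewelry == perishable is false
  item category ∈ {electronics, jewelry, media}: jewelry is in the set → true
  item price ≤ 1333.5 USD: 1004.31 ≤ 1333.5 is true
  return reason = late: late == late is true
  NOT original tags attached: no → true
Combine:
[1.1.2] true OR true = true
[1.1] true OR true = true
[1.2] false AND false AND true = false
[1] exactly-one(true, false) = true
[2.1] true AND true = true
[2.2.2] true → true = true
[2.2] false OR true = true
[2.3.1.1.1] exactly-one(true, true) = false
[2.3.1.1] NOT false = true
[2.3.1] NOT true = false
[2.3] NOT false = true
[2] true AND true AND true = true
[root] true → true = true
Overall: true → accepted

Accepted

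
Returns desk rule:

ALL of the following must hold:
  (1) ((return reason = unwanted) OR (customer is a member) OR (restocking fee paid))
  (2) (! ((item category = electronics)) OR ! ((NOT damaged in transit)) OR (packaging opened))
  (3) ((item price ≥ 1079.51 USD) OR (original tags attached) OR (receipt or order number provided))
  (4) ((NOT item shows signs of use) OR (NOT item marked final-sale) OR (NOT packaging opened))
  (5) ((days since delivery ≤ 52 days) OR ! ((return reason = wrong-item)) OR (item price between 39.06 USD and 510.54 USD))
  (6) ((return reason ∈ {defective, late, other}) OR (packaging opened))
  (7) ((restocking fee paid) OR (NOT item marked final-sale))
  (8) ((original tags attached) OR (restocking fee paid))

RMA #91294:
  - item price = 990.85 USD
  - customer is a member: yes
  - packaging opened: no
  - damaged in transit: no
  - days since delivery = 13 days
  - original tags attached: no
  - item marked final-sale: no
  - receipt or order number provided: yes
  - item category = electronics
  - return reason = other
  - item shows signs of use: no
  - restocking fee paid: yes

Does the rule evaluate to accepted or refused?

Atomic conditions:
  return reason = unwanted: other == unwanted is false
  customer is a member: yes → true
  restocking fee paid: yes → true
  item category = electronics: electronics == electronics is true
  NOT damaged in transit: no → true
  packaging opened: no → false
  item price ≥ 1079.51 USD: 990.85 ≥ 1079.51 is false
  original tags attached: no → false
  receipt or order number provided: yes → true
  NOT item shows signs of use: no → true
  NOT item marked final-sale: no → true
  NOT packaging opened: no → true
  days since delivery ≤ 52 days: 13 ≤ 52 is true
  return reason = wrong-item: other == wrong-item is false
  item price between 39.06 USD and 510.54 USD: 990.85 in [39.06, 510.54] is false
  return reason ∈ {defective, late, other}: other is in the set → true
Combine:
[1] false OR true OR true = true
[2.1] NOT true = false
[2.2] NOT true = false
[2] false OR false OR false = false
[3] false OR false OR true = true
[4] true OR true OR true = true
[5.2] NOT false = true
[5] true OR true OR false = true
[6] true OR false = true
[7] true OR true = true
[8] false OR true = true
[root] true AND false AND true AND true AND true AND true AND true AND true = false
Overall: false → refused

Refused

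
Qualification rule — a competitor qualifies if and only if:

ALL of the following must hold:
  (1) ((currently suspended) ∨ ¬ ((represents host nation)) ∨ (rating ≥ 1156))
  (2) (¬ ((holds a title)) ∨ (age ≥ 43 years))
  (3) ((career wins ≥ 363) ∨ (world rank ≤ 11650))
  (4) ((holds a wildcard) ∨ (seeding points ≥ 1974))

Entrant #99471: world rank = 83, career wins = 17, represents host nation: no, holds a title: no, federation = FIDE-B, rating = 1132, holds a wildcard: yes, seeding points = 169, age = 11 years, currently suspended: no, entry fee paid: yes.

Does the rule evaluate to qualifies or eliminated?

Qualifies

Atomic conditions:
  currently suspended: no → false
  represents host nation: no → false
  rating ≥ 1156: 1132 ≥ 1156 is false
  holds a title: no → false
  age ≥ 43 years: 11 ≥ 43 is false
  career wins ≥ 363: 17 ≥ 363 is false
  world rank ≤ 11650: 83 ≤ 11650 is true
  holds a wildcard: yes → true
  seeding points ≥ 1974: 169 ≥ 1974 is false
Combine:
[1.2] NOT false = true
[1] false OR true OR false = true
[2.1] NOT false = true
[2] true OR false = true
[3] false OR true = true
[4] true OR false = true
[root] true AND true AND true AND true = true
Overall: true → qualifies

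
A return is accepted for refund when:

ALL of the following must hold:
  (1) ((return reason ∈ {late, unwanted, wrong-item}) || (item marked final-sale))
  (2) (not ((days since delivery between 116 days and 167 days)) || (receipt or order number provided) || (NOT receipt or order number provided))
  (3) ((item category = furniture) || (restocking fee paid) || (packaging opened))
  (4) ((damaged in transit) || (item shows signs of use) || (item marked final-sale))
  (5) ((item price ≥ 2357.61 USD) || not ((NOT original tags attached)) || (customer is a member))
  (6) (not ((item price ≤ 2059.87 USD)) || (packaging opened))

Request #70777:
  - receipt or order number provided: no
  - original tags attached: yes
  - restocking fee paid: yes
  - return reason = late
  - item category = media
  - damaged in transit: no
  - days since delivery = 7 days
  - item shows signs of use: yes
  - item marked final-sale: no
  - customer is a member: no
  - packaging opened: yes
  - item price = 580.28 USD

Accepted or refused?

Atomic conditions:
  return reason ∈ {late, unwanted, wrong-item}: late is in the set → true
  item marked final-sale: no → false
  days since delivery between 116 days and 167 days: 7 in [116, 167] is false
  receipt or order number provided: no → false
  NOT receipt or order number provided: no → true
  item category = furniture: media == furniture is false
  restocking fee paid: yes → true
  packaging opened: yes → true
  damaged in transit: no → false
  item shows signs of use: yes → true
  item price ≥ 2357.61 USD: 580.28 ≥ 2357.61 is false
  NOT original tags attached: yes → false
  customer is a member: no → false
  item price ≤ 2059.87 USD: 580.28 ≤ 2059.87 is true
Combine:
[1] true OR false = true
[2.1] NOT false = true
[2] true OR false OR true = true
[3] false OR true OR true = true
[4] false OR true OR false = true
[5.2] NOT false = true
[5] false OR true OR false = true
[6.1] NOT true = false
[6] false OR true = true
[root] true AND true AND true AND true AND true AND true = true
Overall: true → accepted

Accepted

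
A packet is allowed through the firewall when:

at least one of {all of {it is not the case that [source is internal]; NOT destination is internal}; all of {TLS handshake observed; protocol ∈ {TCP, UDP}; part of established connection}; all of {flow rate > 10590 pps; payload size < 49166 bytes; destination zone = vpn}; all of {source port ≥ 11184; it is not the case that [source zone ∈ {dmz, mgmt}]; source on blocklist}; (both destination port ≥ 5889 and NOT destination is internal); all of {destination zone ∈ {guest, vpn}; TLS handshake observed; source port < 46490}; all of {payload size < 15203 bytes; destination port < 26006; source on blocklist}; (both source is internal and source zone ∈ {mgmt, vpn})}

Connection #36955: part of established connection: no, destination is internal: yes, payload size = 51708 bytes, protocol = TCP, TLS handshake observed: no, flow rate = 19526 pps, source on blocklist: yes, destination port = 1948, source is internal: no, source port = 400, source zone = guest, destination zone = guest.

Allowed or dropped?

Dropped

Atomic conditions:
  source is internal: no → false
  NOT destination is internal: yes → false
  TLS handshake observed: no → false
  protocol ∈ {TCP, UDP}: TCP is in the set → true
  part of established connection: no → false
  flow rate > 10590 pps: 19526 > 10590 is true
  payload size < 49166 bytes: 51708 < 49166 is false
  destination zone = vpn: guest == vpn is false
  source port ≥ 11184: 400 ≥ 11184 is false
  source zone ∈ {dmz, mgmt}: guest is not in the set → false
  source on blocklist: yes → true
  destination port ≥ 5889: 1948 ≥ 5889 is false
  destination zone ∈ {guest, vpn}: guest is in the set → true
  source port < 46490: 400 < 46490 is true
  payload size < 15203 bytes: 51708 < 15203 is false
  destination port < 26006: 1948 < 26006 is true
  source zone ∈ {mgmt, vpn}: guest is not in the set → false
Combine:
[1.1] NOT false = true
[1] true AND false = false
[2] false AND true AND false = false
[3] true AND false AND false = false
[4.2] NOT false = true
[4] false AND true AND true = false
[5] false AND false = false
[6] true AND false AND true = false
[7] false AND true AND true = false
[8] false AND false = false
[root] false OR false OR false OR false OR false OR false OR false OR false = false
Overall: false → dropped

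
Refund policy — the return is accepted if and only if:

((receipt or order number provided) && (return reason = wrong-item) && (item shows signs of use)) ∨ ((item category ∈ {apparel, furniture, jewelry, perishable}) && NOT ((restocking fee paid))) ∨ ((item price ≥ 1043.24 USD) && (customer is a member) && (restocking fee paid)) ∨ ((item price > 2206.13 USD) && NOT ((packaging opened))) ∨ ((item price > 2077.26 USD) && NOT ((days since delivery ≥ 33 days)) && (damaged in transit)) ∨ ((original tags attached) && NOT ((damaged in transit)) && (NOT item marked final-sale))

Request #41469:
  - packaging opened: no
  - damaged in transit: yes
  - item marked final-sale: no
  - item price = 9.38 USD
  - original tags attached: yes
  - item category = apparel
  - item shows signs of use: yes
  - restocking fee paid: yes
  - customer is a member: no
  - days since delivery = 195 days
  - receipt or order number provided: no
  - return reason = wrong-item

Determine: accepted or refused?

Atomic conditions:
  receipt or order number provided: no → false
  return reason = wrong-item: wrong-item == wrong-item is true
  item shows signs of use: yes → true
  item category ∈ {apparel, furniture, jewelry, perishable}: apparel is in the set → true
  restocking fee paid: yes → true
  item price ≥ 1043.24 USD: 9.38 ≥ 1043.24 is false
  customer is a member: no → false
  item price > 2206.13 USD: 9.38 > 2206.13 is false
  packaging opened: no → false
  item price > 2077.26 USD: 9.38 > 2077.26 is false
  days since delivery ≥ 33 days: 195 ≥ 33 is true
  damaged in transit: yes → true
  original tags attached: yes → true
  NOT item marked final-sale: no → true
Combine:
[1] false AND true AND true = false
[2.2] NOT true = false
[2] true AND false = false
[3] false AND false AND true = false
[4.2] NOT false = true
[4] false AND true = false
[5.2] NOT true = false
[5] false AND false AND true = false
[6.2] NOT true = false
[6] true AND false AND true = false
[root] false OR false OR false OR false OR false OR false = false
Overall: false → refused

Refused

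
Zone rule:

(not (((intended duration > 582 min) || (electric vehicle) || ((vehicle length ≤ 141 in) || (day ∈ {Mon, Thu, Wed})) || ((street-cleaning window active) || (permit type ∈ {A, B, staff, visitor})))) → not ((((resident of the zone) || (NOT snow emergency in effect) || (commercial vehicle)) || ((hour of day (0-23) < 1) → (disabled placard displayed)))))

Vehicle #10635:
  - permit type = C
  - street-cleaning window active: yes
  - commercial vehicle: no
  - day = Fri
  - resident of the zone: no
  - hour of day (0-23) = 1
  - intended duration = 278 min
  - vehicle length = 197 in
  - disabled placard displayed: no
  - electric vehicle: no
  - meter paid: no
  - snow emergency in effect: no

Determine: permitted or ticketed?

Atomic conditions:
  intended duration > 582 min: 278 > 582 is false
  electric vehicle: no → false
  vehicle length ≤ 141 in: 197 ≤ 141 is false
  day ∈ {Mon, Thu, Wed}: Fri is not in the set → false
  street-cleaning window active: yes → true
  permit type ∈ {A, B, staff, visitor}: C is not in the set → false
  resident of the zone: no → false
  NOT snow emergency in effect: no → true
  commercial vehicle: no → false
  hour of day (0-23) < 1: 1 < 1 is false
  disabled placard displayed: no → false
Combine:
[1.1.3] false OR false = false
[1.1.4] true OR false = true
[1.1] false OR false OR false OR true = true
[1] NOT true = false
[2.1.1] false OR true OR false = true
[2.1.2] false → false (antecedent false ⇒ implication holds) = true
[2.1] true OR true = true
[2] NOT true = false
[root] false → false (antecedent false ⇒ implication holds) = true
Overall: true → permitted

Permitted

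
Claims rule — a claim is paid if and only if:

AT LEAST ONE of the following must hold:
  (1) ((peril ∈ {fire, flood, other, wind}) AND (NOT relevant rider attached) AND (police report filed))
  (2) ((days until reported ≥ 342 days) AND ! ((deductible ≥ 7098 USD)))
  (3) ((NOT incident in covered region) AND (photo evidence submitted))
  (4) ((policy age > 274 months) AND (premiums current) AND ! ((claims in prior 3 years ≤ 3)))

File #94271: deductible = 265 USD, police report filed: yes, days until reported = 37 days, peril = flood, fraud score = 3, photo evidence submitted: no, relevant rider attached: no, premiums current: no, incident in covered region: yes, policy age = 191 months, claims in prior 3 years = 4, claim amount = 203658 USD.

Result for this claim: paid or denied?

Paid

Atomic conditions:
  peril ∈ {fire, flood, other, wind}: flood is in the set → true
  NOT relevant rider attached: no → true
  police report filed: yes → true
  days until reported ≥ 342 days: 37 ≥ 342 is false
  deductible ≥ 7098 USD: 265 ≥ 7098 is false
  NOT incident in covered region: yes → false
  photo evidence submitted: no → false
  policy age > 274 months: 191 > 274 is false
  premiums current: no → false
  claims in prior 3 years ≤ 3: 4 ≤ 3 is false
Combine:
[1] true AND true AND true = true
[2.2] NOT false = true
[2] false AND true = false
[3] false AND false = false
[4.3] NOT false = true
[4] false AND false AND true = false
[root] true OR false OR false OR false = true
Overall: true → paid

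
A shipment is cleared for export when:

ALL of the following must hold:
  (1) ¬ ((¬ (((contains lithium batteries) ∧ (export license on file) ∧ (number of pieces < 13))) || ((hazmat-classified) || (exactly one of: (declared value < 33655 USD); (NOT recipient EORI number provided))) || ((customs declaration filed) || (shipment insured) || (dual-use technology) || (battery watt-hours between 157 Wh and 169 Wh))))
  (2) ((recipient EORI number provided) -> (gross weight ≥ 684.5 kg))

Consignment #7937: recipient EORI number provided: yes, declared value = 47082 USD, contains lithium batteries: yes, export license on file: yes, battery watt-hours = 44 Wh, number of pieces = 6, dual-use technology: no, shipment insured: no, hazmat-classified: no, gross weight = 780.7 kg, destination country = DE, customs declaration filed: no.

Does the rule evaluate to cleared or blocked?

Cleared

Atomic conditions:
  contains lithium batteries: yes → true
  export license on file: yes → true
  number of pieces < 13: 6 < 13 is true
  hazmat-classified: no → false
  declared value < 33655 USD: 47082 < 33655 is false
  NOT recipient EORI number provided: yes → false
  customs declaration filed: no → false
  shipment insured: no → false
  dual-use technology: no → false
  battery watt-hours between 157 Wh and 169 Wh: 44 in [157, 169] is false
  recipient EORI number provided: yes → true
  gross weight ≥ 684.5 kg: 780.7 ≥ 684.5 is true
Combine:
[1.1.1.1] true AND true AND true = true
[1.1.1] NOT true = false
[1.1.2.2] exactly-one(false, false) = false
[1.1.2] false OR false = false
[1.1.3] false OR false OR false OR false = false
[1.1] false OR false OR false = false
[1] NOT false = true
[2] true → true = true
[root] true AND true = true
Overall: true → cleared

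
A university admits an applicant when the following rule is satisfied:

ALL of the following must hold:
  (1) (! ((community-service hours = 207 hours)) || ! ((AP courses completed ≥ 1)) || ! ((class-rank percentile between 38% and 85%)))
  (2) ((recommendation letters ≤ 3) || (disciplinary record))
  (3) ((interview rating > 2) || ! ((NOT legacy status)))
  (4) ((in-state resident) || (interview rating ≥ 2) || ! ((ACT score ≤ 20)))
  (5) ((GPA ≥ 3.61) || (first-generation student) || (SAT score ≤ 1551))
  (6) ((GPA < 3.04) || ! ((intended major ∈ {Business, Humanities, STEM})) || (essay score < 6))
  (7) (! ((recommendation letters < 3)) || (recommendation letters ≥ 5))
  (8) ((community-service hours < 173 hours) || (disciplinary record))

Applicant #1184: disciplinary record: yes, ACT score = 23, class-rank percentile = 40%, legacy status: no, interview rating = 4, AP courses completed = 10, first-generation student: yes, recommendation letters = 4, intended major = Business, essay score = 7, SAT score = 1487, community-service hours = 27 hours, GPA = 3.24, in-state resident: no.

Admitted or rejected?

Atomic conditions:
  community-service hours = 207 hours: 27 == 207 is false
  AP courses completed ≥ 1: 10 ≥ 1 is true
  class-rank percentile between 38% and 85%: 40 in [38, 85] is true
  recommendation letters ≤ 3: 4 ≤ 3 is false
  disciplinary record: yes → true
  interview rating > 2: 4 > 2 is true
  NOT legacy status: no → true
  in-state resident: no → false
  interview rating ≥ 2: 4 ≥ 2 is true
  ACT score ≤ 20: 23 ≤ 20 is false
  GPA ≥ 3.61: 3.24 ≥ 3.61 is false
  first-generation student: yes → true
  SAT score ≤ 1551: 1487 ≤ 1551 is true
  GPA < 3.04: 3.24 < 3.04 is false
  intended major ∈ {Business, Humanities, STEM}: Business is in the set → true
  essay score < 6: 7 < 6 is false
  recommendation letters < 3: 4 < 3 is false
  recommendation letters ≥ 5: 4 ≥ 5 is false
  community-service hours < 173 hours: 27 < 173 is true
Combine:
[1.1] NOT false = true
[1.2] NOT true = false
[1.3] NOT true = false
[1] true OR false OR false = true
[2] false OR true = true
[3.2] NOT true = false
[3] true OR false = true
[4.3] NOT false = true
[4] false OR true OR true = true
[5] false OR true OR true = true
[6.2] NOT true = false
[6] false OR false OR false = false
[7.1] NOT false = true
[7] true OR false = true
[8] true OR true = true
[root] true AND true AND true AND true AND true AND false AND true AND true = false
Overall: false → rejected

Rejected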